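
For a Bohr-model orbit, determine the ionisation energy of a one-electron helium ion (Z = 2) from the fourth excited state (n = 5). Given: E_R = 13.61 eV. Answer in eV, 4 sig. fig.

2.178 eV

E_n = −E_R·Z²/n² = −13.61 × 2²/5² eV = -2.178 eV
Ionisation energy = −E_n = 2.178 eV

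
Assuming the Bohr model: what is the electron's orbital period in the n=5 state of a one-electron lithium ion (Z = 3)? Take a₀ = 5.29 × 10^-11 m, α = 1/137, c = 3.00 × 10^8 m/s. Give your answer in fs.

r = n²a₀/Z = 5²·5.29 × 10^-11/3 = 4.41 × 10^-10 m
v = Zαc/n = 3·0.00730·3.00 × 10^8/5 = 1.31 × 10^6 m/s
T = 2πr/v = 2.11 × 10^-15 s = 2.11 fs

2.11 fs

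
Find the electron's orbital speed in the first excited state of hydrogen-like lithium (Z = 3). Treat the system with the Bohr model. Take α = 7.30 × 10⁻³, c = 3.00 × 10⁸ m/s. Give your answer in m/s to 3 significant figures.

v_n = Zαc/n = 3 × 0.00730 × 3.00 × 10⁸ / 2
    = 3.29 × 10⁶ m/s

3.29 × 10⁶ m/s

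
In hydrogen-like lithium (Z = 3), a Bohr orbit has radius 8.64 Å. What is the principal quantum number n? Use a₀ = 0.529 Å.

7

r_n = n²a₀/Z ⇒ n² = rZ/a₀ = 8.64 × 3 / 0.529 ≈ 49.00
n = 7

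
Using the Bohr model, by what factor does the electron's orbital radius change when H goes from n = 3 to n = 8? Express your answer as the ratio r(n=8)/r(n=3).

64/9

r ∝ Z^-1 · n^2; with Z fixed, r ∝ n^2.
r(n=8)/r(n=3) = (8/3)^2 = 64/9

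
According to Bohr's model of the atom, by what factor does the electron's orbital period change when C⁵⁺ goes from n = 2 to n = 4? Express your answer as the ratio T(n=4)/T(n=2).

T ∝ Z^-2 · n^3; with Z fixed, T ∝ n^3.
T(n=4)/T(n=2) = (4/2)^3 = 8

8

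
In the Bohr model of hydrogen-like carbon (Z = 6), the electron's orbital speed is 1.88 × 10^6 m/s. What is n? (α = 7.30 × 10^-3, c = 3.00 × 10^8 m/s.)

7

v_n = Zαc/n ⇒ n = Zαc/v = 6 × 0.00730 × 3.00 × 10^8 / 1.88 × 10^6 ≈ 6.99
n = 7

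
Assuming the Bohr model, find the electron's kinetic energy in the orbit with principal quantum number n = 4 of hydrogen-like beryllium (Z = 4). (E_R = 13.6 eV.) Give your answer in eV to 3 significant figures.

13.6 eV

For a Coulomb orbit the virial theorem gives K = −E_n.
E_n = −E_R·Z²/n², so K = E_R·Z²/n² = 13.6 × 4²/4² = 13.6 eV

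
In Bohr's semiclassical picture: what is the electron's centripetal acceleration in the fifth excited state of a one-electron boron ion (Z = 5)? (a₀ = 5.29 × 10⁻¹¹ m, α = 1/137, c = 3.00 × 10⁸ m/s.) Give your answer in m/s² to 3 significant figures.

8.74 × 10²¹ m/s²

r = n²a₀/Z = 3.81 × 10⁻¹⁰ m, v = Zαc/n = 1.82 × 10⁶ m/s
a = v²/r = (1.82 × 10⁶)² / 3.81 × 10⁻¹⁰ = 8.74 × 10²¹ m/s²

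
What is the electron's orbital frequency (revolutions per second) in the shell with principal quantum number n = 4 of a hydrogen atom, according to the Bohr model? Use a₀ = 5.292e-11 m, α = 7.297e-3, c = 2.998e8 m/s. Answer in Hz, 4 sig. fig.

1.028e14 Hz

r = n²a₀/Z = 8.467e-10 m, v = Zαc/n = 5.469e5 m/s
f = v/(2πr) = 1.028e14 Hz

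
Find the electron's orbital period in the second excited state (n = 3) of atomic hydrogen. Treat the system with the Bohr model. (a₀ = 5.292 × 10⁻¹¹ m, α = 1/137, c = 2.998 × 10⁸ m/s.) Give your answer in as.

r = n²a₀/Z = 3²·5.292 × 10⁻¹¹/1 = 4.763 × 10⁻¹⁰ m
v = Zαc/n = 1·0.007299·2.998 × 10⁸/3 = 7.294 × 10⁵ m/s
T = 2πr/v = 4.103 × 10⁻¹⁵ s = 4103 as

4103 as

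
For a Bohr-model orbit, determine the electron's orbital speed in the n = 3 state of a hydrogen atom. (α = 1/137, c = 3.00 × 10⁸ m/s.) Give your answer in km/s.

730 km/s

v_n = Zαc/n = 1 × 0.00730 × 3.00 × 10⁸ / 3
    = 730 km/s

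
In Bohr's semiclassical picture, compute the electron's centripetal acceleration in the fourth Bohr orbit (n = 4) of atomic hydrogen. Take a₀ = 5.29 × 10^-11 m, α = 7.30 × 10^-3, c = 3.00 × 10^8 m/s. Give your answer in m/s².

r = n²a₀/Z = 8.46 × 10^-10 m, v = Zαc/n = 5.47 × 10^5 m/s
a = v²/r = (5.47 × 10^5)² / 8.46 × 10^-10 = 3.54 × 10^20 m/s²

3.54 × 10^20 m/s²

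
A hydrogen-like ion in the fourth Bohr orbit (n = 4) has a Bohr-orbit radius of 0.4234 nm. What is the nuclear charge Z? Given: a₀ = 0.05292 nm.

2

r_n = n²a₀/Z ⇒ Z = n²a₀/r = 4² × 0.05292 / 0.4234 ≈ 2.00
Z = 2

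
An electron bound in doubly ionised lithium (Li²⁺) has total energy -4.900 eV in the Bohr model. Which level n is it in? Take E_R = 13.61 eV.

E_n = −E_R Z²/n² ⇒ n² = E_R Z²/(−E_n) = 13.61 × 3² / 4.900 ≈ 25.00
n = 5

5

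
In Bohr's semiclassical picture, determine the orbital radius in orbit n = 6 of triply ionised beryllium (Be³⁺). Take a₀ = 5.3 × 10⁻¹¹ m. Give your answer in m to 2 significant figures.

r_n = n²a₀/Z = 6² × 5.3 × 10⁻¹¹ / 4
    = 36 × 5.3 × 10⁻¹¹ / 4 = 4.8 × 10⁻¹⁰ m

4.8 × 10⁻¹⁰ m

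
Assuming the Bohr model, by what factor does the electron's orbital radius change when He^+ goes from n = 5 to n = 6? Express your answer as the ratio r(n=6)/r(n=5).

36/25

r ∝ Z^-1 · n^2; with Z fixed, r ∝ n^2.
r(n=6)/r(n=5) = (6/5)^2 = 36/25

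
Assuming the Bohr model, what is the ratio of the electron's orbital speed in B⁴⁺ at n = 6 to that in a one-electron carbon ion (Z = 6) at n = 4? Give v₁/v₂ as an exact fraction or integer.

5/9

v ∝ Z^1 · n^-1
v₁/v₂ = (5/6)^1 · (6/4)^-1 = 5/9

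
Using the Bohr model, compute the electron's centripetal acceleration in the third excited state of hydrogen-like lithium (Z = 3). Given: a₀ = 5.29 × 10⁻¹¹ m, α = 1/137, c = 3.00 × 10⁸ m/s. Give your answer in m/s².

9.56 × 10²¹ m/s²

r = n²a₀/Z = 2.82 × 10⁻¹⁰ m, v = Zαc/n = 1.64 × 10⁶ m/s
a = v²/r = (1.64 × 10⁶)² / 2.82 × 10⁻¹⁰ = 9.56 × 10²¹ m/s²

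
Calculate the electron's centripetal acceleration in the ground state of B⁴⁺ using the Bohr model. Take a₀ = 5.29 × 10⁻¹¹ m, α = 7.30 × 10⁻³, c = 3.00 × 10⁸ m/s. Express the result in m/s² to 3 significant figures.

1.13 × 10²⁵ m/s²

r = n²a₀/Z = 1.06 × 10⁻¹¹ m, v = Zαc/n = 1.09 × 10⁷ m/s
a = v²/r = (1.09 × 10⁷)² / 1.06 × 10⁻¹¹ = 1.13 × 10²⁵ m/s²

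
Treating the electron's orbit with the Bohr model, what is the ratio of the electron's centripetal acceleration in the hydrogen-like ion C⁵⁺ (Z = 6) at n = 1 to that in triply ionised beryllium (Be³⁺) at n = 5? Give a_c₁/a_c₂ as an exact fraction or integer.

a_c ∝ Z^3 · n^-4
a_c₁/a_c₂ = (6/4)^3 · (1/5)^-4 = 16875/8

16875/8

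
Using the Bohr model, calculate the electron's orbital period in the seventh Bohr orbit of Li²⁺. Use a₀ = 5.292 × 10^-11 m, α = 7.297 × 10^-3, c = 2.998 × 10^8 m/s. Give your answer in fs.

5.793 fs

r = n²a₀/Z = 7²·5.292 × 10^-11/3 = 8.644 × 10^-10 m
v = Zαc/n = 3·0.007297·2.998 × 10^8/7 = 9.376 × 10^5 m/s
T = 2πr/v = 5.793 × 10^-15 s = 5.793 fs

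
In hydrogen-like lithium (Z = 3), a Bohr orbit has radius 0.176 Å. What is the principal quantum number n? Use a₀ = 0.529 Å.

1

r_n = n²a₀/Z ⇒ n² = rZ/a₀ = 0.176 × 3 / 0.529 ≈ 1.00
n = 1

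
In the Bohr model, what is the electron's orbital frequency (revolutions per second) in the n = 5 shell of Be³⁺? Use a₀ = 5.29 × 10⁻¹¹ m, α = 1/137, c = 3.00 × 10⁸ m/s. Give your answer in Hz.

8.43 × 10¹⁴ Hz

r = n²a₀/Z = 3.31 × 10⁻¹⁰ m, v = Zαc/n = 1.75 × 10⁶ m/s
f = v/(2πr) = 8.43 × 10¹⁴ Hz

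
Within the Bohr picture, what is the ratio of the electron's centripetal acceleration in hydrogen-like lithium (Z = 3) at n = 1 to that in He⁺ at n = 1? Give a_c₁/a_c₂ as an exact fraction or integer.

a_c ∝ Z^3 · n^-4
a_c₁/a_c₂ = (3/2)^3 · (1/1)^-4 = 27/8

27/8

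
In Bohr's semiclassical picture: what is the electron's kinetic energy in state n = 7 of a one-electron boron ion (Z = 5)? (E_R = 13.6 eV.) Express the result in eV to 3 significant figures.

For a Coulomb orbit the virial theorem gives K = −E_n.
E_n = −E_R·Z²/n², so K = E_R·Z²/n² = 13.6 × 5²/7² = 6.94 eV

6.94 eV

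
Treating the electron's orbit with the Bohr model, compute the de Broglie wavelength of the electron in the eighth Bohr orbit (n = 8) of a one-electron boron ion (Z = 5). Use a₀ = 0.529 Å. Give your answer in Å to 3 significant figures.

5.32 Å

The Bohr quantisation condition is nλ = 2πr_n.
r_n = n²a₀/Z = 6.77 Å
λ = 2πr_n/n = 2π·6.77/8 = 5.32 Å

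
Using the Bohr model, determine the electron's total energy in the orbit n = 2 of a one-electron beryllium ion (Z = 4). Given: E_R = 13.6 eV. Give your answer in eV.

-54.4 eV

E_n = −E_R·Z²/n² = −13.6 × 4²/2² = -54.4 eV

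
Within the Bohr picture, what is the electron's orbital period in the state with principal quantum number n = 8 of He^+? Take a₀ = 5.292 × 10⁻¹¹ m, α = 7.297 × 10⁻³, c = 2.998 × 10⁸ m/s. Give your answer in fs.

r = n²a₀/Z = 8²·5.292 × 10⁻¹¹/2 = 1.693 × 10⁻⁹ m
v = Zαc/n = 2·0.007297·2.998 × 10⁸/8 = 5.469 × 10⁵ m/s
T = 2πr/v = 1.946 × 10⁻¹⁴ s = 19.46 fs

19.46 fs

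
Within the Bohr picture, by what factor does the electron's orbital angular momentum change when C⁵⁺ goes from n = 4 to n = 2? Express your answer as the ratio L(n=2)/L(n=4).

1/2

L = nℏ depends only on n, so L ∝ n.
L(n=2)/L(n=4) = (2/4)^1 = 1/2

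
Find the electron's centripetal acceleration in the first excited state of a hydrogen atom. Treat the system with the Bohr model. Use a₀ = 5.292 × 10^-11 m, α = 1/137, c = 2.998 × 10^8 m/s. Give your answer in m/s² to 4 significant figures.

r = n²a₀/Z = 2.117 × 10^-10 m, v = Zαc/n = 1.094 × 10^6 m/s
a = v²/r = (1.094 × 10^6)² / 2.117 × 10^-10 = 5.656 × 10^21 m/s²

5.656 × 10^21 m/s²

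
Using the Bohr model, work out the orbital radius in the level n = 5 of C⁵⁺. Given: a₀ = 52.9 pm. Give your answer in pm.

r_n = n²a₀/Z = 5² × 52.9 / 6
    = 25 × 52.9 / 6 = 220 pm

220 pm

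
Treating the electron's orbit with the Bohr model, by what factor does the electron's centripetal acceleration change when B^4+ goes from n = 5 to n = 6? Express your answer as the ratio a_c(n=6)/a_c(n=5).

625/1296

a_c ∝ Z^3 · n^-4; with Z fixed, a_c ∝ n^-4.
a_c(n=6)/a_c(n=5) = (6/5)^-4 = 625/1296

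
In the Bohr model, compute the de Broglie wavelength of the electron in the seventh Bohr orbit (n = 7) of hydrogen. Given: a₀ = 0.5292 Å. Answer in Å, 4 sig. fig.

23.28 Å

The Bohr quantisation condition is nλ = 2πr_n.
r_n = n²a₀/Z = 25.93 Å
λ = 2πr_n/n = 2π·25.93/7 = 23.28 Å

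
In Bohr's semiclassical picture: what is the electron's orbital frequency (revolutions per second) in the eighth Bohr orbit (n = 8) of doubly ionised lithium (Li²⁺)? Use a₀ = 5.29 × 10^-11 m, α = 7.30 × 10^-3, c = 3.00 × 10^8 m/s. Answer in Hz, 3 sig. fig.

r = n²a₀/Z = 1.13 × 10^-9 m, v = Zαc/n = 8.21 × 10^5 m/s
f = v/(2πr) = 1.16 × 10^14 Hz

1.16 × 10^14 Hz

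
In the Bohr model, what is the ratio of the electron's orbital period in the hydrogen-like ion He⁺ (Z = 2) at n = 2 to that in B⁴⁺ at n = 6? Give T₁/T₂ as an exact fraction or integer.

T ∝ Z^-2 · n^3
T₁/T₂ = (2/5)^-2 · (2/6)^3 = 25/108

25/108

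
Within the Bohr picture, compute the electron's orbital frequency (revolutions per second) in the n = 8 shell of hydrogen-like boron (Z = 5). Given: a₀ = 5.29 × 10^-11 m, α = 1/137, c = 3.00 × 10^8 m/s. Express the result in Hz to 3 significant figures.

3.22 × 10^14 Hz

r = n²a₀/Z = 6.77 × 10^-10 m, v = Zαc/n = 1.37 × 10^6 m/s
f = v/(2πr) = 3.22 × 10^14 Hz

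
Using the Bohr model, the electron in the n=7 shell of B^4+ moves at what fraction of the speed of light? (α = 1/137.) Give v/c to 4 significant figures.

v_n = Zαc/n, so v/c = Zα/n = 5 × 0.007299 / 7 = 0.005214

0.005214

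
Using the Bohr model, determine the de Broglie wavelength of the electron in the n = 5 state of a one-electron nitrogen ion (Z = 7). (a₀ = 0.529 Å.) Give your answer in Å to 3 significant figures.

2.37 Å

The Bohr quantisation condition is nλ = 2πr_n.
r_n = n²a₀/Z = 1.89 Å
λ = 2πr_n/n = 2π·1.89/5 = 2.37 Å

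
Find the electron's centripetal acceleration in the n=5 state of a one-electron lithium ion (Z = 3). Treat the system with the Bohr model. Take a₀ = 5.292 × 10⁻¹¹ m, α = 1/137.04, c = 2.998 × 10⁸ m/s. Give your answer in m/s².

r = n²a₀/Z = 4.410 × 10⁻¹⁰ m, v = Zαc/n = 1.313 × 10⁶ m/s
a = v²/r = (1.313 × 10⁶)² / 4.410 × 10⁻¹⁰ = 3.907 × 10²¹ m/s²

3.907 × 10²¹ m/s²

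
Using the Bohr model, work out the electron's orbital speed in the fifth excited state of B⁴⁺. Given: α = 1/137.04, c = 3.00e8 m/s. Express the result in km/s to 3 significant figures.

1820 km/s

v_n = Zαc/n = 5 × 0.00730 × 3.00e8 / 6
    = 1820 km/s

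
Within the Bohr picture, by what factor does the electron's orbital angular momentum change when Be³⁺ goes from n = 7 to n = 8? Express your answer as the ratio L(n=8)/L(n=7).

8/7

L = nℏ depends only on n, so L ∝ n.
L(n=8)/L(n=7) = (8/7)^1 = 8/7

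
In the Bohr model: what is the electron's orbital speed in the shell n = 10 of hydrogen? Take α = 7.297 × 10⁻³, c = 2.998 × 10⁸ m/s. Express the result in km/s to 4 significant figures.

v_n = Zαc/n = 1 × 0.007297 × 2.998 × 10⁸ / 10
    = 218.8 km/s

218.8 km/s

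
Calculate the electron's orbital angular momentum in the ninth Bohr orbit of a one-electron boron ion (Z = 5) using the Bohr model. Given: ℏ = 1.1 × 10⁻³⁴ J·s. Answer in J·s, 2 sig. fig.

9.9 × 10⁻³⁴ J·s

L_n = nℏ = 9 × 1.1 × 10⁻³⁴ = 9.9 × 10⁻³⁴ J·s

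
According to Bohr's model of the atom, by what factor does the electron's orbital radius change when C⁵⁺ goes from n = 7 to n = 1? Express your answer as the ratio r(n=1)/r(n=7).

r ∝ Z^-1 · n^2; with Z fixed, r ∝ n^2.
r(n=1)/r(n=7) = (1/7)^2 = 1/49

1/49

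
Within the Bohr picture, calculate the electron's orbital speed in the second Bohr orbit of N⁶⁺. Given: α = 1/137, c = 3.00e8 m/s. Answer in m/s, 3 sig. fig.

v_n = Zαc/n = 7 × 0.00730 × 3.00e8 / 2
    = 7.66e6 m/s

7.66e6 m/s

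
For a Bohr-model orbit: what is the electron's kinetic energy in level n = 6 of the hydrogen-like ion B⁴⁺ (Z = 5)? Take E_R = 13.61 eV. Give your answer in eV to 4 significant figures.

For a Coulomb orbit the virial theorem gives K = −E_n.
E_n = −E_R·Z²/n², so K = E_R·Z²/n² = 13.61 × 5²/6² = 9.451 eV

9.451 eV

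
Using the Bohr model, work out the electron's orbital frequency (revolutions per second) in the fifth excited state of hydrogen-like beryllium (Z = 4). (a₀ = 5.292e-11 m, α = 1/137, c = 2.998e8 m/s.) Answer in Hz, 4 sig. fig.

4.875e14 Hz

r = n²a₀/Z = 4.763e-10 m, v = Zαc/n = 1.459e6 m/s
f = v/(2πr) = 4.875e14 Hz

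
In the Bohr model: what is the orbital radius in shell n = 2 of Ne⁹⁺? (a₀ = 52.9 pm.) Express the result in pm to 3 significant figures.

r_n = n²a₀/Z = 2² × 52.9 / 10
    = 4 × 52.9 / 10 = 21.2 pm

21.2 pm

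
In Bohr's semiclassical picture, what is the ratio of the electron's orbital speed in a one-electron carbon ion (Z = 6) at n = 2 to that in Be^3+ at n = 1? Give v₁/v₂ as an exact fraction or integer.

3/4

v ∝ Z^1 · n^-1
v₁/v₂ = (6/4)^1 · (2/1)^-1 = 3/4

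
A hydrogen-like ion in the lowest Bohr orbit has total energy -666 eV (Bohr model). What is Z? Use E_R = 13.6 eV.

7

E_n = −E_R Z²/n² ⇒ Z² = −E_n n²/E_R = 666 × 1² / 13.6 ≈ 48.97
Z = 7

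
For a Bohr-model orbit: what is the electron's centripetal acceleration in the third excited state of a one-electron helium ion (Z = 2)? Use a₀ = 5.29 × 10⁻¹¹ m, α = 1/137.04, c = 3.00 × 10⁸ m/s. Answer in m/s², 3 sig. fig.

2.83 × 10²¹ m/s²

r = n²a₀/Z = 4.23 × 10⁻¹⁰ m, v = Zαc/n = 1.09 × 10⁶ m/s
a = v²/r = (1.09 × 10⁶)² / 4.23 × 10⁻¹⁰ = 2.83 × 10²¹ m/s²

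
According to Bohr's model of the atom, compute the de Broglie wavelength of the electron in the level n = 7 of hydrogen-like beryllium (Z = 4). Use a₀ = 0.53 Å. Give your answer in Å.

The Bohr quantisation condition is nλ = 2πr_n.
r_n = n²a₀/Z = 6.5 Å
λ = 2πr_n/n = 2π·6.5/7 = 5.8 Å

5.8 Å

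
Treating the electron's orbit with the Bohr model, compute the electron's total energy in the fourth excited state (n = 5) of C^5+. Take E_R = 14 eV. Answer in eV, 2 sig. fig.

-20 eV

E_n = −E_R·Z²/n² = −14 × 6²/5² = -20 eV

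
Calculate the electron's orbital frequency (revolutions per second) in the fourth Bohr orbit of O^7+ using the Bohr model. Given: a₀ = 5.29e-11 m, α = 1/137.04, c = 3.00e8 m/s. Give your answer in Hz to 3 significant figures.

6.59e15 Hz

r = n²a₀/Z = 1.06e-10 m, v = Zαc/n = 4.38e6 m/s
f = v/(2πr) = 6.59e15 Hz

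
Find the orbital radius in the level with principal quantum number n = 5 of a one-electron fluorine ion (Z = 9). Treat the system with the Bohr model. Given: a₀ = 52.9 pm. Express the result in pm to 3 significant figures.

147 pm

r_n = n²a₀/Z = 5² × 52.9 / 9
    = 25 × 52.9 / 9 = 147 pm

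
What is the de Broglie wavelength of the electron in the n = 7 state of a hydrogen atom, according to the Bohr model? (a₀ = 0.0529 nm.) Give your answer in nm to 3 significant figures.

2.33 nm

The Bohr quantisation condition is nλ = 2πr_n.
r_n = n²a₀/Z = 2.59 nm
λ = 2πr_n/n = 2π·2.59/7 = 2.33 nm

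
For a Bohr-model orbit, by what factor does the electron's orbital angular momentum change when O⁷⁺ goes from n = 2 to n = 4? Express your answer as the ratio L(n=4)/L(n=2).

2

L = nℏ depends only on n, so L ∝ n.
L(n=4)/L(n=2) = (4/2)^1 = 2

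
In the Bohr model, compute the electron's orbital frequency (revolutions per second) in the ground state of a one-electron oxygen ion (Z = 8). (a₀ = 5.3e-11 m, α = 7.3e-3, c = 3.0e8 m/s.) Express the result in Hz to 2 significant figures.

r = n²a₀/Z = 6.6e-12 m, v = Zαc/n = 1.8e7 m/s
f = v/(2πr) = 4.2e17 Hz

4.2e17 Hz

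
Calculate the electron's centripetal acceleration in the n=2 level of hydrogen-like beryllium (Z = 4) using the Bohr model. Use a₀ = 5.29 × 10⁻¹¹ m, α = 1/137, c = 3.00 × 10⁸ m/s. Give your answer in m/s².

r = n²a₀/Z = 5.29 × 10⁻¹¹ m, v = Zαc/n = 4.38 × 10⁶ m/s
a = v²/r = (4.38 × 10⁶)² / 5.29 × 10⁻¹¹ = 3.63 × 10²³ m/s²

3.63 × 10²³ m/s²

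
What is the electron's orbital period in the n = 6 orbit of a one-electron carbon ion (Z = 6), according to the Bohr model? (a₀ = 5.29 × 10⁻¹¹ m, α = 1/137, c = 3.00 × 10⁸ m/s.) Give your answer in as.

911 as

r = n²a₀/Z = 6²·5.29 × 10⁻¹¹/6 = 3.17 × 10⁻¹⁰ m
v = Zαc/n = 6·0.00730·3.00 × 10⁸/6 = 2.19 × 10⁶ m/s
T = 2πr/v = 9.11 × 10⁻¹⁶ s = 911 as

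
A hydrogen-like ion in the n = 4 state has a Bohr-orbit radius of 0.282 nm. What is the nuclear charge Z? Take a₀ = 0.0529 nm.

3

r_n = n²a₀/Z ⇒ Z = n²a₀/r = 4² × 0.0529 / 0.282 ≈ 3.00
Z = 3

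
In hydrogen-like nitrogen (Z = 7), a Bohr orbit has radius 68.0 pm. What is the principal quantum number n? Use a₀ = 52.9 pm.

r_n = n²a₀/Z ⇒ n² = rZ/a₀ = 68.0 × 7 / 52.9 ≈ 9.00
n = 3

3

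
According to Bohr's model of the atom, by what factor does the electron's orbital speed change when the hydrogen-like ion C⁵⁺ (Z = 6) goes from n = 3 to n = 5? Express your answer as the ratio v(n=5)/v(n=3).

v ∝ Z^1 · n^-1; with Z fixed, v ∝ n^-1.
v(n=5)/v(n=3) = (5/3)^-1 = 3/5

3/5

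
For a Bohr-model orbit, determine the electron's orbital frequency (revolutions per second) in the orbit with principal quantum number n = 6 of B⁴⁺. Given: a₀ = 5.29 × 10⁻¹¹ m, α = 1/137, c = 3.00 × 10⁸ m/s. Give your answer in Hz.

7.63 × 10¹⁴ Hz

r = n²a₀/Z = 3.81 × 10⁻¹⁰ m, v = Zαc/n = 1.82 × 10⁶ m/s
f = v/(2πr) = 7.63 × 10¹⁴ Hz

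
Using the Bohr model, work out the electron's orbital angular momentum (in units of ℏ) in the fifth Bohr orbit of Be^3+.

5

L_n = nℏ, so L/ℏ = n = 5.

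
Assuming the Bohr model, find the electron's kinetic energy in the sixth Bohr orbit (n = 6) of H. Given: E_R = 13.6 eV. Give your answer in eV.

For a Coulomb orbit the virial theorem gives K = −E_n.
E_n = −E_R·Z²/n², so K = E_R·Z²/n² = 13.6 × 1²/6² = 0.378 eV

0.378 eV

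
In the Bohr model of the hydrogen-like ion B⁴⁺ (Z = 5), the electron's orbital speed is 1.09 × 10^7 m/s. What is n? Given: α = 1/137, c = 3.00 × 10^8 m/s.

v_n = Zαc/n ⇒ n = Zαc/v = 5 × 0.00730 × 3.00 × 10^8 / 1.09 × 10^7 ≈ 1.00
n = 1

1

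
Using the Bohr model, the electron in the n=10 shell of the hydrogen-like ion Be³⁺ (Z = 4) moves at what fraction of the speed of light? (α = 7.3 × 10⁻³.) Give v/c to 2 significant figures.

0.0029

v_n = Zαc/n, so v/c = Zα/n = 4 × 0.0073 / 10 = 0.0029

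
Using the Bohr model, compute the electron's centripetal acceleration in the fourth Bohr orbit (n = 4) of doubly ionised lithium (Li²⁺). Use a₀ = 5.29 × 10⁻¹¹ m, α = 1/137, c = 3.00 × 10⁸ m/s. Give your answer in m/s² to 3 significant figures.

9.56 × 10²¹ m/s²

r = n²a₀/Z = 2.82 × 10⁻¹⁰ m, v = Zαc/n = 1.64 × 10⁶ m/s
a = v²/r = (1.64 × 10⁶)² / 2.82 × 10⁻¹⁰ = 9.56 × 10²¹ m/s²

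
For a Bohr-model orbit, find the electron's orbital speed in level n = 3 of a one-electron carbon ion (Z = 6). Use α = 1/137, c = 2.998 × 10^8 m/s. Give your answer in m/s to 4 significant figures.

v_n = Zαc/n = 6 × 0.007299 × 2.998 × 10^8 / 3
    = 4.377 × 10^6 m/s

4.377 × 10^6 m/s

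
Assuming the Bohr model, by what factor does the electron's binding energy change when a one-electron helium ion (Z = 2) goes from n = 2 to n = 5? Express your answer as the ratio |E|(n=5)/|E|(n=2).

|E| ∝ Z^2 · n^-2; with Z fixed, |E| ∝ n^-2.
|E|(n=5)/|E|(n=2) = (5/2)^-2 = 4/25

4/25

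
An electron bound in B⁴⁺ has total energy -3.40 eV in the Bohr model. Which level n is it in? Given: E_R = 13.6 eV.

E_n = −E_R Z²/n² ⇒ n² = E_R Z²/(−E_n) = 13.6 × 5² / 3.40 ≈ 100.00
n = 10

10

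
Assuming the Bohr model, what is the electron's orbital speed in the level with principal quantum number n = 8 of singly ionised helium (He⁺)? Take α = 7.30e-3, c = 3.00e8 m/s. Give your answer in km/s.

v_n = Zαc/n = 2 × 0.00730 × 3.00e8 / 8
    = 548 km/s

548 km/s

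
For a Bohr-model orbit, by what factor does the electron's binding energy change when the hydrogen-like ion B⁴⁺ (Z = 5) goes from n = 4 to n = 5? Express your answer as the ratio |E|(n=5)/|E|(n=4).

|E| ∝ Z^2 · n^-2; with Z fixed, |E| ∝ n^-2.
|E|(n=5)/|E|(n=4) = (5/4)^-2 = 16/25

16/25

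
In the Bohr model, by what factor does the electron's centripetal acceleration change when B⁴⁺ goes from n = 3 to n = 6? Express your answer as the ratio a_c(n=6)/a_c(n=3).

a_c ∝ Z^3 · n^-4; with Z fixed, a_c ∝ n^-4.
a_c(n=6)/a_c(n=3) = (6/3)^-4 = 1/16

1/16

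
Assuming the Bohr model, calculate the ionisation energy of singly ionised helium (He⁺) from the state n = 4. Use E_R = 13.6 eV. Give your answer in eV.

E_n = −E_R·Z²/n² = −13.6 × 2²/4² eV = -3.40 eV
Ionisation energy = −E_n = 3.40 eV

3.40 eV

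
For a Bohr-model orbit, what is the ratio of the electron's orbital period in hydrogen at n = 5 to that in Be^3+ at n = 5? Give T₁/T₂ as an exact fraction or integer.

T ∝ Z^-2 · n^3
T₁/T₂ = (1/4)^-2 · (5/5)^3 = 16

16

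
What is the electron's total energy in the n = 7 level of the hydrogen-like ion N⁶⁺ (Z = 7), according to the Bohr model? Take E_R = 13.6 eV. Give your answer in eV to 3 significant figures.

E_n = −E_R·Z²/n² = −13.6 × 7²/7² = -13.6 eV

-13.6 eV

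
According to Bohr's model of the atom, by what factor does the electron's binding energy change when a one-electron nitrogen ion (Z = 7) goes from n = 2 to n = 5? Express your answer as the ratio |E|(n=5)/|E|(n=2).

|E| ∝ Z^2 · n^-2; with Z fixed, |E| ∝ n^-2.
|E|(n=5)/|E|(n=2) = (5/2)^-2 = 4/25

4/25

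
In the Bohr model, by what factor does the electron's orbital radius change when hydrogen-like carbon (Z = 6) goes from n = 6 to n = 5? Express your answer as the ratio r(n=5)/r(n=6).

25/36

r ∝ Z^-1 · n^2; with Z fixed, r ∝ n^2.
r(n=5)/r(n=6) = (5/6)^2 = 25/36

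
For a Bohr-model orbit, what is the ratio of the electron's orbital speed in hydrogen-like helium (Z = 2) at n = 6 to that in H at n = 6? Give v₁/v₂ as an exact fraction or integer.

v ∝ Z^1 · n^-1
v₁/v₂ = (2/1)^1 · (6/6)^-1 = 2

2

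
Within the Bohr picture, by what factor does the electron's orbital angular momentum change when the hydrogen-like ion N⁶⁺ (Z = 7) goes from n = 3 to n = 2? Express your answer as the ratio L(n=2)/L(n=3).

2/3

L = nℏ depends only on n, so L ∝ n.
L(n=2)/L(n=3) = (2/3)^1 = 2/3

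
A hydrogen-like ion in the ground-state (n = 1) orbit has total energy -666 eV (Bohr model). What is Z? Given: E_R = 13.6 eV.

7

E_n = −E_R Z²/n² ⇒ Z² = −E_n n²/E_R = 666 × 1² / 13.6 ≈ 48.97
Z = 7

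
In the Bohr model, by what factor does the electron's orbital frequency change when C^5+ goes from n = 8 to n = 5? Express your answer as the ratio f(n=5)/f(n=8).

f ∝ Z^2 · n^-3; with Z fixed, f ∝ n^-3.
f(n=5)/f(n=8) = (5/8)^-3 = 512/125

512/125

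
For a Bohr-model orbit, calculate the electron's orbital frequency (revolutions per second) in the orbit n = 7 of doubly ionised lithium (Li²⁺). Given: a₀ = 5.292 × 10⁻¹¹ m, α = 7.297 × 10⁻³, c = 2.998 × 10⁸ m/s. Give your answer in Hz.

r = n²a₀/Z = 8.644 × 10⁻¹⁰ m, v = Zαc/n = 9.376 × 10⁵ m/s
f = v/(2πr) = 1.726 × 10¹⁴ Hz

1.726 × 10¹⁴ Hz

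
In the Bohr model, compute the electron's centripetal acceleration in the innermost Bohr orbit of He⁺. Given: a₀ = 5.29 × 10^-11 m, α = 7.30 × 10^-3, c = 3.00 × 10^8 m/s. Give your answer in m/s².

r = n²a₀/Z = 2.65 × 10^-11 m, v = Zαc/n = 4.38 × 10^6 m/s
a = v²/r = (4.38 × 10^6)² / 2.65 × 10^-11 = 7.25 × 10^23 m/s²

7.25 × 10^23 m/s²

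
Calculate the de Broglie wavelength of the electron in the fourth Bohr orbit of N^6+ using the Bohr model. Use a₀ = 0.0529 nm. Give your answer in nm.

The Bohr quantisation condition is nλ = 2πr_n.
r_n = n²a₀/Z = 0.121 nm
λ = 2πr_n/n = 2π·0.121/4 = 0.190 nm

0.190 nm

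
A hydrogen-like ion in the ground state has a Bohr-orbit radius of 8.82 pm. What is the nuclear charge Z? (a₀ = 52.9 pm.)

r_n = n²a₀/Z ⇒ Z = n²a₀/r = 1² × 52.9 / 8.82 ≈ 6.00
Z = 6

6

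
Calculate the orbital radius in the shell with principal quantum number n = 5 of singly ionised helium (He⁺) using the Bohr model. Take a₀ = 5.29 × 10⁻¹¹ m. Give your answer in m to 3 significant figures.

6.61 × 10⁻¹⁰ m

r_n = n²a₀/Z = 5² × 5.29 × 10⁻¹¹ / 2
    = 25 × 5.29 × 10⁻¹¹ / 2 = 6.61 × 10⁻¹⁰ m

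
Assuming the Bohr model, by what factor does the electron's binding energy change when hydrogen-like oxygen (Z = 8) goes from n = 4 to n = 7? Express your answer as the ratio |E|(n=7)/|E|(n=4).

|E| ∝ Z^2 · n^-2; with Z fixed, |E| ∝ n^-2.
|E|(n=7)/|E|(n=4) = (7/4)^-2 = 16/49

16/49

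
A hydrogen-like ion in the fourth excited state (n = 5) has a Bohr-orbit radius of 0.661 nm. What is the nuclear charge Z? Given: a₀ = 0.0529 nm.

2

r_n = n²a₀/Z ⇒ Z = n²a₀/r = 5² × 0.0529 / 0.661 ≈ 2.00
Z = 2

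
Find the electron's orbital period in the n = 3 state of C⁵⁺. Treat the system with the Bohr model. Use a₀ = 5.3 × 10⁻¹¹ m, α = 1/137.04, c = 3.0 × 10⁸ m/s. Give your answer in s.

r = n²a₀/Z = 3²·5.3 × 10⁻¹¹/6 = 8.0 × 10⁻¹¹ m
v = Zαc/n = 6·0.0073·3.0 × 10⁸/3 = 4.4 × 10⁶ m/s
T = 2πr/v = 1.1 × 10⁻¹⁶ s

1.1 × 10⁻¹⁶ s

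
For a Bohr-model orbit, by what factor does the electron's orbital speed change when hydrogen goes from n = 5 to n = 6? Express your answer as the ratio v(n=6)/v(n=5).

5/6

v ∝ Z^1 · n^-1; with Z fixed, v ∝ n^-1.
v(n=6)/v(n=5) = (6/5)^-1 = 5/6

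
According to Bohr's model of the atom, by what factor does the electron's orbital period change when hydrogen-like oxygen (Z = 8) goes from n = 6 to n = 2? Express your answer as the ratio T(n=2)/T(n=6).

T ∝ Z^-2 · n^3; with Z fixed, T ∝ n^3.
T(n=2)/T(n=6) = (2/6)^3 = 1/27

1/27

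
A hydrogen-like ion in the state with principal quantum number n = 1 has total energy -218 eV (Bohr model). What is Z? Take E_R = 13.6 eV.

4

E_n = −E_R Z²/n² ⇒ Z² = −E_n n²/E_R = 218 × 1² / 13.6 ≈ 16.03
Z = 4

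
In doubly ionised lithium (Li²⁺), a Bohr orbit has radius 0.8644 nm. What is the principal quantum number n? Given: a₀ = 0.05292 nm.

7

r_n = n²a₀/Z ⇒ n² = rZ/a₀ = 0.8644 × 3 / 0.05292 ≈ 49.00
n = 7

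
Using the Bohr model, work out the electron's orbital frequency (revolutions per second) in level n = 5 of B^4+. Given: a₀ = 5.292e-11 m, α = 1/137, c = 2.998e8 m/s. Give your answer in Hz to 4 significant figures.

1.316e15 Hz

r = n²a₀/Z = 2.646e-10 m, v = Zαc/n = 2.188e6 m/s
f = v/(2πr) = 1.316e15 Hz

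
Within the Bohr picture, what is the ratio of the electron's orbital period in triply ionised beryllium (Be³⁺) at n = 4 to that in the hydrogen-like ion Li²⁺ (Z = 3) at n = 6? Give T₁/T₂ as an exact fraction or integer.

1/6

T ∝ Z^-2 · n^3
T₁/T₂ = (4/3)^-2 · (4/6)^3 = 1/6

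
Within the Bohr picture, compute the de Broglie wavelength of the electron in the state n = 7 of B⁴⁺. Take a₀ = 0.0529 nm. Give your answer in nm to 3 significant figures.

0.465 nm

The Bohr quantisation condition is nλ = 2πr_n.
r_n = n²a₀/Z = 0.518 nm
λ = 2πr_n/n = 2π·0.518/7 = 0.465 nm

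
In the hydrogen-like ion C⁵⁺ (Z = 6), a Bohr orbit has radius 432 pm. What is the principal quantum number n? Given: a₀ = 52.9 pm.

r_n = n²a₀/Z ⇒ n² = rZ/a₀ = 432 × 6 / 52.9 ≈ 49.00
n = 7

7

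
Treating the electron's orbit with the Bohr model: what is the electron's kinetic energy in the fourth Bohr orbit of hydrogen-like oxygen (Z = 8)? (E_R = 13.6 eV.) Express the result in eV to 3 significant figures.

For a Coulomb orbit the virial theorem gives K = −E_n.
E_n = −E_R·Z²/n², so K = E_R·Z²/n² = 13.6 × 8²/4² = 54.4 eV

54.4 eV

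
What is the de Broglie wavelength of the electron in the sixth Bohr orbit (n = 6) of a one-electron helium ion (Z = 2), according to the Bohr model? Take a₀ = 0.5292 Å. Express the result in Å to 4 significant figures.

9.975 Å

The Bohr quantisation condition is nλ = 2πr_n.
r_n = n²a₀/Z = 9.526 Å
λ = 2πr_n/n = 2π·9.526/6 = 9.975 Å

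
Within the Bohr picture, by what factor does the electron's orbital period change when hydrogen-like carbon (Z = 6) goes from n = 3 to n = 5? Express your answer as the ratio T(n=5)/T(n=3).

T ∝ Z^-2 · n^3; with Z fixed, T ∝ n^3.
T(n=5)/T(n=3) = (5/3)^3 = 125/27

125/27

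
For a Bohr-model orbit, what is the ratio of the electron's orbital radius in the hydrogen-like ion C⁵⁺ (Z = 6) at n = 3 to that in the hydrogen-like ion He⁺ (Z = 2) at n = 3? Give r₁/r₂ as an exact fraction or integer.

r ∝ Z^-1 · n^2
r₁/r₂ = (6/2)^-1 · (3/3)^2 = 1/3

1/3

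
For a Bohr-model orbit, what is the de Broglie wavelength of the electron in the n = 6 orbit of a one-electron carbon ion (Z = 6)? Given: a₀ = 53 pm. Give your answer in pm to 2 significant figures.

330 pm

The Bohr quantisation condition is nλ = 2πr_n.
r_n = n²a₀/Z = 320 pm
λ = 2πr_n/n = 2π·320/6 = 330 pm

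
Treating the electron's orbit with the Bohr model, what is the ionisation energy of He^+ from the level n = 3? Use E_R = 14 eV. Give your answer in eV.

6.2 eV

E_n = −E_R·Z²/n² = −14 × 2²/3² eV = -6.2 eV
Ionisation energy = −E_n = 6.2 eV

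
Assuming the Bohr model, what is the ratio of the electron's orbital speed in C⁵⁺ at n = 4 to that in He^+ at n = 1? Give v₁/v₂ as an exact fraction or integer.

3/4

v ∝ Z^1 · n^-1
v₁/v₂ = (6/2)^1 · (4/1)^-1 = 3/4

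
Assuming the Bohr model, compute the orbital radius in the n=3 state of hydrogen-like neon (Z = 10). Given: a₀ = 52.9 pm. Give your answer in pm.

47.6 pm

r_n = n²a₀/Z = 3² × 52.9 / 10
    = 9 × 52.9 / 10 = 47.6 pm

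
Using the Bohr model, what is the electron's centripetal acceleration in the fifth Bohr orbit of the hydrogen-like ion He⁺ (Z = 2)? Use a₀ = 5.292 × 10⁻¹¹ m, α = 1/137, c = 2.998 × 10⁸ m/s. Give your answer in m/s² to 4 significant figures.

r = n²a₀/Z = 6.615 × 10⁻¹⁰ m, v = Zαc/n = 8.753 × 10⁵ m/s
a = v²/r = (8.753 × 10⁵)² / 6.615 × 10⁻¹⁰ = 1.158 × 10²¹ m/s²

1.158 × 10²¹ m/s²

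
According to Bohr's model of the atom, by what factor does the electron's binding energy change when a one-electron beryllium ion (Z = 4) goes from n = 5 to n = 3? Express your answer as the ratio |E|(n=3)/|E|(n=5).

25/9

|E| ∝ Z^2 · n^-2; with Z fixed, |E| ∝ n^-2.
|E|(n=3)/|E|(n=5) = (3/5)^-2 = 25/9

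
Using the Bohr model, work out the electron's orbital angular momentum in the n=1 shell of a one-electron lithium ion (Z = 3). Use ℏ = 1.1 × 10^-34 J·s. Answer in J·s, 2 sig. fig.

L_n = nℏ = 1 × 1.1 × 10^-34 = 1.1 × 10^-34 J·s

1.1 × 10^-34 J·s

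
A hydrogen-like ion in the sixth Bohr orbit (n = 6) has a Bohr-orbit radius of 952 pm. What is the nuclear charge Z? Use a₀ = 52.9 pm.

r_n = n²a₀/Z ⇒ Z = n²a₀/r = 6² × 52.9 / 952 ≈ 2.00
Z = 2

2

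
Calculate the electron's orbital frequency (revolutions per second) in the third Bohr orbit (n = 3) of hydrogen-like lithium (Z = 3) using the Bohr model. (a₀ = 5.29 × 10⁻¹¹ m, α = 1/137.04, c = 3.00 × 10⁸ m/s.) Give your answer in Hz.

2.20 × 10¹⁵ Hz

r = n²a₀/Z = 1.59 × 10⁻¹⁰ m, v = Zαc/n = 2.19 × 10⁶ m/s
f = v/(2πr) = 2.20 × 10¹⁵ Hz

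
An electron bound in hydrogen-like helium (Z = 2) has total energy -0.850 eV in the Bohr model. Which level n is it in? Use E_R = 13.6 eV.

E_n = −E_R Z²/n² ⇒ n² = E_R Z²/(−E_n) = 13.6 × 2² / 0.850 ≈ 64.00
n = 8

8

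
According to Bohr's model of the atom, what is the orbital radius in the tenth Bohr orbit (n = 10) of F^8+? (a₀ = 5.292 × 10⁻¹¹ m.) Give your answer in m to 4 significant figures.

5.880 × 10⁻¹⁰ m

r_n = n²a₀/Z = 10² × 5.292 × 10⁻¹¹ / 9
    = 100 × 5.292 × 10⁻¹¹ / 9 = 5.880 × 10⁻¹⁰ m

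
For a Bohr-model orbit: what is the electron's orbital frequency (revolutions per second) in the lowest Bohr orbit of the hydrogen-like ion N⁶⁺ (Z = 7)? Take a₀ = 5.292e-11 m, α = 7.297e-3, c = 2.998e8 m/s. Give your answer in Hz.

3.224e17 Hz

r = n²a₀/Z = 7.560e-12 m, v = Zαc/n = 1.531e7 m/s
f = v/(2πr) = 3.224e17 Hz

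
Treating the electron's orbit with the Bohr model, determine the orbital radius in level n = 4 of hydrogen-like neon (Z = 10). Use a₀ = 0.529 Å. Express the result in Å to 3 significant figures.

0.846 Å

r_n = n²a₀/Z = 4² × 0.529 / 10
    = 16 × 0.529 / 10 = 0.846 Å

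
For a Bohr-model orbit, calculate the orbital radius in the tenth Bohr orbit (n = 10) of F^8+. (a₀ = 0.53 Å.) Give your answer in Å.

5.9 Å

r_n = n²a₀/Z = 10² × 0.53 / 9
    = 100 × 0.53 / 9 = 5.9 Å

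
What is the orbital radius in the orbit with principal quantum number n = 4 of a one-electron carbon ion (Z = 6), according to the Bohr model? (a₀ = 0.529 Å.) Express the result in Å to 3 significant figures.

1.41 Å

r_n = n²a₀/Z = 4² × 0.529 / 6
    = 16 × 0.529 / 6 = 1.41 Å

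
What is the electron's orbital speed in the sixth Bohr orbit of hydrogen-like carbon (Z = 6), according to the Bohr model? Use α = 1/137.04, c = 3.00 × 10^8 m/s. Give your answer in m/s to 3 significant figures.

v_n = Zαc/n = 6 × 0.00730 × 3.00 × 10^8 / 6
    = 2.19 × 10^6 m/s

2.19 × 10^6 m/s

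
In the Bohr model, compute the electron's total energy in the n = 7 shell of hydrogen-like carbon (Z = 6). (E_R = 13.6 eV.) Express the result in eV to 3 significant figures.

-9.99 eV

E_n = −E_R·Z²/n² = −13.6 × 6²/7² = -9.99 eV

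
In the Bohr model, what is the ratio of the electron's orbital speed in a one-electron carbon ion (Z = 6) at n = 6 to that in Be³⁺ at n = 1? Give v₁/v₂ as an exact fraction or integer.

1/4

v ∝ Z^1 · n^-1
v₁/v₂ = (6/4)^1 · (6/1)^-1 = 1/4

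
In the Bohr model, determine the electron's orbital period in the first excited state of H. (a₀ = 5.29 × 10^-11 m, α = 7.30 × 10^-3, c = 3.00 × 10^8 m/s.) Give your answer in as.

1210 as

r = n²a₀/Z = 2²·5.29 × 10^-11/1 = 2.12 × 10^-10 m
v = Zαc/n = 1·0.00730·3.00 × 10^8/2 = 1.09 × 10^6 m/s
T = 2πr/v = 1.21 × 10^-15 s = 1210 as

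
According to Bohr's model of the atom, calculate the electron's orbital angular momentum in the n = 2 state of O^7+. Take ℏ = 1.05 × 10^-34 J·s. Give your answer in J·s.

L_n = nℏ = 2 × 1.05 × 10^-34 = 2.10 × 10^-34 J·s

2.10 × 10^-34 J·s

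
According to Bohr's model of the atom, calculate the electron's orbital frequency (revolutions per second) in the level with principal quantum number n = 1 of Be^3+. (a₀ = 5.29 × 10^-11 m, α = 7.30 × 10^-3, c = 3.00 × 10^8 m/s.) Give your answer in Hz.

r = n²a₀/Z = 1.32 × 10^-11 m, v = Zαc/n = 8.76 × 10^6 m/s
f = v/(2πr) = 1.05 × 10^17 Hz

1.05 × 10^17 Hz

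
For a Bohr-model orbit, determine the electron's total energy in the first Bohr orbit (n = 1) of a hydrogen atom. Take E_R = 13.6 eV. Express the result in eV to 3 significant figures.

-13.6 eV

E_n = −E_R·Z²/n² = −13.6 × 1²/1² = -13.6 eV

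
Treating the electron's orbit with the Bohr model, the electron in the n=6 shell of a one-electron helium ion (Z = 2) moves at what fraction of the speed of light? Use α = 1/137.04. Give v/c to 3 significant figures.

0.00243

v_n = Zαc/n, so v/c = Zα/n = 2 × 0.00730 / 6 = 0.00243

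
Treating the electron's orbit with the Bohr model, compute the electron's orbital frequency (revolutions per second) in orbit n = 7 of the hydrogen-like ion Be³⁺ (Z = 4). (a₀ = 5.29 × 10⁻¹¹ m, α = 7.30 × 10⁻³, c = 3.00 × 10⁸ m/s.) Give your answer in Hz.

r = n²a₀/Z = 6.48 × 10⁻¹⁰ m, v = Zαc/n = 1.25 × 10⁶ m/s
f = v/(2πr) = 3.07 × 10¹⁴ Hz

3.07 × 10¹⁴ Hz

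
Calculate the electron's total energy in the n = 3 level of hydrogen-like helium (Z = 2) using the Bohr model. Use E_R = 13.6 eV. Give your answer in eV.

-6.04 eV

E_n = −E_R·Z²/n² = −13.6 × 2²/3² = -6.04 eV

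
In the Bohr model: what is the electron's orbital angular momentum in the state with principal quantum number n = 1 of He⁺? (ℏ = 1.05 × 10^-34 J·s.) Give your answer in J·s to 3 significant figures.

1.05 × 10^-34 J·s

L_n = nℏ = 1 × 1.05 × 10^-34 = 1.05 × 10^-34 J·s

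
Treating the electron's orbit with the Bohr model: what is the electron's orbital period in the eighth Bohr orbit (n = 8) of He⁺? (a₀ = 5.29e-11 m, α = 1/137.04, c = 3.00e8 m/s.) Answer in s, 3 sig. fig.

r = n²a₀/Z = 8²·5.29e-11/2 = 1.69e-9 m
v = Zαc/n = 2·0.00730·3.00e8/8 = 5.47e5 m/s
T = 2πr/v = 1.94e-14 s

1.94e-14 s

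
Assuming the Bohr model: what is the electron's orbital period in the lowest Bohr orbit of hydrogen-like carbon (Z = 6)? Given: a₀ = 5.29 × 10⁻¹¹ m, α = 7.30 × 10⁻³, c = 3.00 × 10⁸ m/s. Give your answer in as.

4.22 as

r = n²a₀/Z = 1²·5.29 × 10⁻¹¹/6 = 8.82 × 10⁻¹² m
v = Zαc/n = 6·0.00730·3.00 × 10⁸/1 = 1.31 × 10⁷ m/s
T = 2πr/v = 4.22 × 10⁻¹⁸ s = 4.22 as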